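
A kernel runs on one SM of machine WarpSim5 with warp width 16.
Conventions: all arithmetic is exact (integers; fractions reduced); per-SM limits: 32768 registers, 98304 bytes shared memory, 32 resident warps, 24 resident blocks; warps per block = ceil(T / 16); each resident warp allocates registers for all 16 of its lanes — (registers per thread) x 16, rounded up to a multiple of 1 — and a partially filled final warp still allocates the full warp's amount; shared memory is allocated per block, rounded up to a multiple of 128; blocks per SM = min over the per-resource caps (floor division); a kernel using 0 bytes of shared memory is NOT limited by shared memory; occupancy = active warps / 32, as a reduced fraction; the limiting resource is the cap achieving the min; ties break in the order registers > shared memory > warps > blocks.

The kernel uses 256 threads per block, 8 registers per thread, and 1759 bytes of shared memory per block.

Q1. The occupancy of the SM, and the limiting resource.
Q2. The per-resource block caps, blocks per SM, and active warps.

Answer: occupancy 1, limited by warps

registers: 16 blocks
shared memory: 54 blocks
warps: 2 blocks
blocks: 24 blocks

Answer: 2 blocks, 32 active warps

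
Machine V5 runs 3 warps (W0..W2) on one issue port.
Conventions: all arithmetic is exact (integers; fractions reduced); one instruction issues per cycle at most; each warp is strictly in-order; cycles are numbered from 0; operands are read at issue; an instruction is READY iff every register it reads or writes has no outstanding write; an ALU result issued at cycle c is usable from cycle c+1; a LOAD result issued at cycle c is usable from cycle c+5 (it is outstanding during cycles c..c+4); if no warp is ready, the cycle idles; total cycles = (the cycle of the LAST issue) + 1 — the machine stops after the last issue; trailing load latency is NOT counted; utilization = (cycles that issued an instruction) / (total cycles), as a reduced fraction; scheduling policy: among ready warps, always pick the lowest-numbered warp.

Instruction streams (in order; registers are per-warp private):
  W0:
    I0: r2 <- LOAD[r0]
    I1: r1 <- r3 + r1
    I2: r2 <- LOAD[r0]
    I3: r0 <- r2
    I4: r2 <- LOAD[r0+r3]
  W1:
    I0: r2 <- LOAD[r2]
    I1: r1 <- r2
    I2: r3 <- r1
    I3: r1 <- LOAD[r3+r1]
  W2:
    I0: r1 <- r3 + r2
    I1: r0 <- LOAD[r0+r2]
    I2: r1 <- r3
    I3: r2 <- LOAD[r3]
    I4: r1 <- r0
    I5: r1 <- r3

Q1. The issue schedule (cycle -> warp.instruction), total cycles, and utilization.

cycle 0: W0.I0
cycle 1: W0.I1
cycle 2: W1.I0
cycle 3: W2.I0
cycle 4: W2.I1
cycle 5: W0.I2
cycle 6: W2.I2
cycle 7: W1.I1
cycle 8: W1.I2
cycle 9: W1.I3
cycle 10: W0.I3
cycle 11: W0.I4
cycle 12: W2.I3
cycle 13: W2.I4
cycle 14: W2.I5

Answer: 15 cycles, utilization 1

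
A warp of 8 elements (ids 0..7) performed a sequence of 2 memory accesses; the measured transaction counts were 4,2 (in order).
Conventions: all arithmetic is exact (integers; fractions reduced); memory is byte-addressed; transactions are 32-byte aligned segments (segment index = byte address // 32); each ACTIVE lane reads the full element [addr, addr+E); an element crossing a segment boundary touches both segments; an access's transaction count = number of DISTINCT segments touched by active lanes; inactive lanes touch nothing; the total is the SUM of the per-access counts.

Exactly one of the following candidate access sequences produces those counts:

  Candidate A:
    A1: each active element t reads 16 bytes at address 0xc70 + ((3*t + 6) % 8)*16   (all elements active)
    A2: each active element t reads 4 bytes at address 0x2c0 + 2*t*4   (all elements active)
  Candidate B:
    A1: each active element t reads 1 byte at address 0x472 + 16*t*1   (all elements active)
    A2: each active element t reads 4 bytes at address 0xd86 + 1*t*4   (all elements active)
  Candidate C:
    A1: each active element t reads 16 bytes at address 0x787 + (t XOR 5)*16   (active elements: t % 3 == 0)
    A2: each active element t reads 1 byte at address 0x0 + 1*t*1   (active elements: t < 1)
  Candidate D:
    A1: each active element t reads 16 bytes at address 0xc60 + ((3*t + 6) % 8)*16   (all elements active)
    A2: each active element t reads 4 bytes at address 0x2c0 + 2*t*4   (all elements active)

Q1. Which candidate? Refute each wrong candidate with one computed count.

A: A1 gives 5 transactions, not 4
B: A1 gives 5 transactions, not 4
C: A1 gives 3 transactions, not 4
D: all counts match (4,2)

Answer: D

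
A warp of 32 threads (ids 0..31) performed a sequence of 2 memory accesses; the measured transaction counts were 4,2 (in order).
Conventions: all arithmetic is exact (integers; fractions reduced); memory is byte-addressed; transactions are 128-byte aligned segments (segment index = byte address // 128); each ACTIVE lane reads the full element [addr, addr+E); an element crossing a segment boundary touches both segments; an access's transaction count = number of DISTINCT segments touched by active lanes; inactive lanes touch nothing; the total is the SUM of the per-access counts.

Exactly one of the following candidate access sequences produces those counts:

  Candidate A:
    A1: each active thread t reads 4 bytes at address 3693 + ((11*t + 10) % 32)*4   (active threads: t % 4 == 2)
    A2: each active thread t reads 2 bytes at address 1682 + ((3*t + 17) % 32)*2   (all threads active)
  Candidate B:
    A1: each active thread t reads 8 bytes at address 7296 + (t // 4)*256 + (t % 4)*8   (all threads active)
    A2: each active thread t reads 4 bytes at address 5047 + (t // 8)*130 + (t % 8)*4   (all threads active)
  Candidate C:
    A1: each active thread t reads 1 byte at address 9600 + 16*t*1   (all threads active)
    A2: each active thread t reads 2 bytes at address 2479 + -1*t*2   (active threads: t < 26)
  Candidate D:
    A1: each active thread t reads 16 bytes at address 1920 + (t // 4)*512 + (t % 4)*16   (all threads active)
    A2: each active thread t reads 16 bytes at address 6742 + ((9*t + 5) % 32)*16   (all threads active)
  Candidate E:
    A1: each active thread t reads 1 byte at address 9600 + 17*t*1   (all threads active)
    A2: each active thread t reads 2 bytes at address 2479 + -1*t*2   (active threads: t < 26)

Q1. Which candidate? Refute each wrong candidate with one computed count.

A: A1 gives 2 transactions, not 4
B: A1 gives 8 transactions, not 4
D: A1 gives 8 transactions, not 4
E: A1 gives 5 transactions, not 4
C: all counts match (4,2)

Answer: C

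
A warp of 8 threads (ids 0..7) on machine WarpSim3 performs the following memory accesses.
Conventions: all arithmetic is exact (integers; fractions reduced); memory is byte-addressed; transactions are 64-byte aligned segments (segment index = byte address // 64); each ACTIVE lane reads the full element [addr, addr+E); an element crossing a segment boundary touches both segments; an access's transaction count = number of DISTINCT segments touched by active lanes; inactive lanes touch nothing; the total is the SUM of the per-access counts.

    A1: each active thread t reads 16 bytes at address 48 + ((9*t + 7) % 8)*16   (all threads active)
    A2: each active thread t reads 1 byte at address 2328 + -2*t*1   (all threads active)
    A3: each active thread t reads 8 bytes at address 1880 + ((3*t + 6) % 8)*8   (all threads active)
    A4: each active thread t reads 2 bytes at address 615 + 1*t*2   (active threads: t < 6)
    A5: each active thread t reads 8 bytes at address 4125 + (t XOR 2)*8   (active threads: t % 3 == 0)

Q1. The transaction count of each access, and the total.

A1: 3 transactions
A2: 1 transaction
A3: 2 transactions
A4: 1 transaction
A5: 2 transactions

Answer: 3,1,2,1,2; total 9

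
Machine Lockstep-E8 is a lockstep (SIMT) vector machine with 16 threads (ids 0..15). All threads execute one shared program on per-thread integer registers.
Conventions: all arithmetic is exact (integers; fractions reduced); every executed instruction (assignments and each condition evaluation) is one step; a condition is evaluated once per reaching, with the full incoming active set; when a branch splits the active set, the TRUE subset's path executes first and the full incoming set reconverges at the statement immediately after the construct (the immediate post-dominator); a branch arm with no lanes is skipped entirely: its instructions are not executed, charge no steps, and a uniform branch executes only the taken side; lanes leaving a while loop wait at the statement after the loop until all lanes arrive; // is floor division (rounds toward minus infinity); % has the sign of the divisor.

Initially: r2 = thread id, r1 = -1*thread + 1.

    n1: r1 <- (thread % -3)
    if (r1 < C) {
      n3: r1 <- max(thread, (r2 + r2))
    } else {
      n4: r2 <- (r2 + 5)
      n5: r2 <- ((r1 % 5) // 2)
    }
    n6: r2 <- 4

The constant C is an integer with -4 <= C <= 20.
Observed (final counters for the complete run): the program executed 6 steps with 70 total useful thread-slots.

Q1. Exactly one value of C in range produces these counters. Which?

Answer: C = 0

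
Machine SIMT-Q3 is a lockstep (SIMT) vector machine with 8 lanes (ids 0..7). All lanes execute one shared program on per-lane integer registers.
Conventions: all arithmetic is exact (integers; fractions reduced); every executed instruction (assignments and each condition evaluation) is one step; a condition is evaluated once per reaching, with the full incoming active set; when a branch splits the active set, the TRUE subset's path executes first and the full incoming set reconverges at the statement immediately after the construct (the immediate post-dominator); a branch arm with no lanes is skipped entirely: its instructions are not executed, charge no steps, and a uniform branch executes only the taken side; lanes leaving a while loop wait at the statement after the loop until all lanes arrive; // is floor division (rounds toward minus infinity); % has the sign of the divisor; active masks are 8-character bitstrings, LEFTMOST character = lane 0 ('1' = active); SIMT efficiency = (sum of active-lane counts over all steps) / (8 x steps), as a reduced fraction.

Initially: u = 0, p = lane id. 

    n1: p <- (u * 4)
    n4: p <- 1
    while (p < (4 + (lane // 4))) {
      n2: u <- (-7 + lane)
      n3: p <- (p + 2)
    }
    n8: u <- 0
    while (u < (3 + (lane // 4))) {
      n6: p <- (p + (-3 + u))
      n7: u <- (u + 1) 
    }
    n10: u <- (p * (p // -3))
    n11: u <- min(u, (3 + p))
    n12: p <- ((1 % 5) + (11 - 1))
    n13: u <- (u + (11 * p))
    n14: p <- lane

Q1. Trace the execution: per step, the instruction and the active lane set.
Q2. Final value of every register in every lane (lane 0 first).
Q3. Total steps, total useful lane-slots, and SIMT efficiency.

step 0: p <- (u * 4)                 11111111
step 1: p <- 1                       11111111
step 2: eval (p < (4 + (lane // 4))) 11111111
step 3: u <- (-7 + lane)             11111111
step 4: p <- (p + 2)                 11111111
step 5: eval (p < (4 + (lane // 4))) 11111111
step 6: u <- (-7 + lane)             11111111
step 7: p <- (p + 2)                 11111111
step 8: eval (p < (4 + (lane // 4))) 11111111
step 9: u <- 0                       11111111
step 10: eval (u < (3 + (lane // 4))) 11111111
step 11: p <- (p + (-3 + u))          11111111
step 12: u <- (u + 1)                 11111111
step 13: eval (u < (3 + (lane // 4))) 11111111
step 14: p <- (p + (-3 + u))          11111111
step 15: u <- (u + 1)                 11111111
step 16: eval (u < (3 + (lane // 4))) 11111111
step 17: p <- (p + (-3 + u))          11111111
step 18: u <- (u + 1)                 11111111
step 19: eval (u < (3 + (lane // 4))) 11111111
step 20: p <- (p + (-3 + u))          00001111
step 21: u <- (u + 1)                 00001111
step 22: eval (u < (3 + (lane // 4))) 00001111
step 23: u <- (p * (p // -3))         11111111
step 24: u <- min(u, (3 + p))         11111111
step 25: p <- ((1 % 5) + (11 - 1))    11111111
step 26: u <- (u + (11 * p))          11111111
step 27: p <- lane                    11111111

Answer: 28 steps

u: 121,121,121,121,121,121,121,121
p: 0,1,2,3,4,5,6,7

steps = 28; useful = 212; efficiency = 212/224 = 53/56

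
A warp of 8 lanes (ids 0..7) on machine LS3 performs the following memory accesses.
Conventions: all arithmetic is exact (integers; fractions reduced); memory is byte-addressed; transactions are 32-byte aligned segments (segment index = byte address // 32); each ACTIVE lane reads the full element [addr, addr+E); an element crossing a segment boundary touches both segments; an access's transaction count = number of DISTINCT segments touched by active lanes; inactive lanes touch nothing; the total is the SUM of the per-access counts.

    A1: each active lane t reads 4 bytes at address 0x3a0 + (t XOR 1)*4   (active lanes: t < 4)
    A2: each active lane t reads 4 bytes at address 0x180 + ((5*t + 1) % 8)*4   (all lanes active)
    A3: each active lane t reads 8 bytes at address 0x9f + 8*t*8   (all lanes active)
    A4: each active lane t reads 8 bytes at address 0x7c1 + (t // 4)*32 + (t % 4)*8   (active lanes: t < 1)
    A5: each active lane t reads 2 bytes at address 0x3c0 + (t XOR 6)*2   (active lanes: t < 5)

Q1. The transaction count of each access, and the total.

A1: 1 transaction
A2: 1 transaction
A3: 16 transactions
A4: 1 transaction
A5: 1 transaction

Answer: 1,1,16,1,1; total 20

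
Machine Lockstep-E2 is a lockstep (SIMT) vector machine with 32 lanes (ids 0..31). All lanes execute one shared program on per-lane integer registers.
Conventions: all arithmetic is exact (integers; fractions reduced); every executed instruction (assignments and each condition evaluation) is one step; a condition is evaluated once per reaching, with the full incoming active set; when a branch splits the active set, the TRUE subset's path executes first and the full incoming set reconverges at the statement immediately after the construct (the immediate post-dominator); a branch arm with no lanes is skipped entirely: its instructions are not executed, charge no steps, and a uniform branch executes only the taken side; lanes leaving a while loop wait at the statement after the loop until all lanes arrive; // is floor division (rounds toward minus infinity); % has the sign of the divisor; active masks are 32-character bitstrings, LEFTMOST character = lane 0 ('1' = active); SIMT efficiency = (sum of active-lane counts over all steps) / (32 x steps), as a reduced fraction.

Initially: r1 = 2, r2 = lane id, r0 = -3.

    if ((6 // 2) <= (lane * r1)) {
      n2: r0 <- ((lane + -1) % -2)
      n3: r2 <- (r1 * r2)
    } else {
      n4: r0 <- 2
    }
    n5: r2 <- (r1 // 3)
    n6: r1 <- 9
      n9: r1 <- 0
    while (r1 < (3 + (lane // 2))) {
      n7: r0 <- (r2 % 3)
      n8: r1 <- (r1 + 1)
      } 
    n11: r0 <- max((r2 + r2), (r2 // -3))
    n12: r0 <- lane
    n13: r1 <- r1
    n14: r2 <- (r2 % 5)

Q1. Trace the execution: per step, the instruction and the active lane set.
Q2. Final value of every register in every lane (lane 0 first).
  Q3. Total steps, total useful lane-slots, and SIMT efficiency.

step 0: eval ((6 // 2) <= (lane * r1)) 11111111111111111111111111111111
step 1: r0 <- ((lane + -1) % -2)     00111111111111111111111111111111
step 2: r2 <- (r1 * r2)              00111111111111111111111111111111
step 3: r0 <- 2                      11000000000000000000000000000000
step 4: r2 <- (r1 // 3)              11111111111111111111111111111111
step 5: r1 <- 9                      11111111111111111111111111111111
step 6: r1 <- 0                      11111111111111111111111111111111
step 7: eval (r1 < (3 + (lane // 2))) 11111111111111111111111111111111
step 8: r0 <- (r2 % 3)               11111111111111111111111111111111
step 9: r1 <- (r1 + 1)               11111111111111111111111111111111
step 10: eval (r1 < (3 + (lane // 2))) 11111111111111111111111111111111
step 11: r0 <- (r2 % 3)               11111111111111111111111111111111
step 12: r1 <- (r1 + 1)               11111111111111111111111111111111
step 13: eval (r1 < (3 + (lane // 2))) 11111111111111111111111111111111
step 14: r0 <- (r2 % 3)               11111111111111111111111111111111
step 15: r1 <- (r1 + 1)               11111111111111111111111111111111
step 16: eval (r1 < (3 + (lane // 2))) 11111111111111111111111111111111
step 17: r0 <- (r2 % 3)               00111111111111111111111111111111
step 18: r1 <- (r1 + 1)               00111111111111111111111111111111
step 19: eval (r1 < (3 + (lane // 2))) 00111111111111111111111111111111
step 20: r0 <- (r2 % 3)               00001111111111111111111111111111
step 21: r1 <- (r1 + 1)               00001111111111111111111111111111
step 22: eval (r1 < (3 + (lane // 2))) 00001111111111111111111111111111
step 23: r0 <- (r2 % 3)               00000011111111111111111111111111
step 24: r1 <- (r1 + 1)               00000011111111111111111111111111
step 25: eval (r1 < (3 + (lane // 2))) 00000011111111111111111111111111
step 26: r0 <- (r2 % 3)               00000000111111111111111111111111
step 27: r1 <- (r1 + 1)               00000000111111111111111111111111
step 28: eval (r1 < (3 + (lane // 2))) 00000000111111111111111111111111
step 29: r0 <- (r2 % 3)               00000000001111111111111111111111
step 30: r1 <- (r1 + 1)               00000000001111111111111111111111
step 31: eval (r1 < (3 + (lane // 2))) 00000000001111111111111111111111
step 32: r0 <- (r2 % 3)               00000000000011111111111111111111
step 33: r1 <- (r1 + 1)               00000000000011111111111111111111
step 34: eval (r1 < (3 + (lane // 2))) 00000000000011111111111111111111
step 35: r0 <- (r2 % 3)               00000000000000111111111111111111
step 36: r1 <- (r1 + 1)               00000000000000111111111111111111
step 37: eval (r1 < (3 + (lane // 2))) 00000000000000111111111111111111
step 38: r0 <- (r2 % 3)               00000000000000001111111111111111
step 39: r1 <- (r1 + 1)               00000000000000001111111111111111
step 40: eval (r1 < (3 + (lane // 2))) 00000000000000001111111111111111
step 41: r0 <- (r2 % 3)               00000000000000000011111111111111
step 42: r1 <- (r1 + 1)               00000000000000000011111111111111
step 43: eval (r1 < (3 + (lane // 2))) 00000000000000000011111111111111
step 44: r0 <- (r2 % 3)               00000000000000000000111111111111
step 45: r1 <- (r1 + 1)               00000000000000000000111111111111
step 46: eval (r1 < (3 + (lane // 2))) 00000000000000000000111111111111
step 47: r0 <- (r2 % 3)               00000000000000000000001111111111
step 48: r1 <- (r1 + 1)               00000000000000000000001111111111
step 49: eval (r1 < (3 + (lane // 2))) 00000000000000000000001111111111
step 50: r0 <- (r2 % 3)               00000000000000000000000011111111
step 51: r1 <- (r1 + 1)               00000000000000000000000011111111
step 52: eval (r1 < (3 + (lane // 2))) 00000000000000000000000011111111
step 53: r0 <- (r2 % 3)               00000000000000000000000000111111
step 54: r1 <- (r1 + 1)               00000000000000000000000000111111
step 55: eval (r1 < (3 + (lane // 2))) 00000000000000000000000000111111
step 56: r0 <- (r2 % 3)               00000000000000000000000000001111
step 57: r1 <- (r1 + 1)               00000000000000000000000000001111
step 58: eval (r1 < (3 + (lane // 2))) 00000000000000000000000000001111
step 59: r0 <- (r2 % 3)               00000000000000000000000000000011
step 60: r1 <- (r1 + 1)               00000000000000000000000000000011
step 61: eval (r1 < (3 + (lane // 2))) 00000000000000000000000000000011
step 62: r0 <- max((r2 + r2), (r2 // -3)) 11111111111111111111111111111111
step 63: r0 <- lane                   11111111111111111111111111111111
step 64: r1 <- r1                     11111111111111111111111111111111
step 65: r2 <- (r2 % 5)               11111111111111111111111111111111

Answer: 66 steps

r1: 3,3,4,4,5,5,6,6,7,7,8,8,9,9,10,10,11,11,12,12,13,13,14,14,15,15,16,16,17,17,18,18
r2: 0,0,0,0,0,0,0,0,0,0,0,0,0,0,0,0,0,0,0,0,0,0,0,0,0,0,0,0,0,0,0,0
r0: 0,1,2,3,4,5,6,7,8,9,10,11,12,13,14,15,16,17,18,19,20,21,22,23,24,25,26,27,28,29,30,31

steps = 66; useful = 1358; efficiency = 1358/2112 = 679/1056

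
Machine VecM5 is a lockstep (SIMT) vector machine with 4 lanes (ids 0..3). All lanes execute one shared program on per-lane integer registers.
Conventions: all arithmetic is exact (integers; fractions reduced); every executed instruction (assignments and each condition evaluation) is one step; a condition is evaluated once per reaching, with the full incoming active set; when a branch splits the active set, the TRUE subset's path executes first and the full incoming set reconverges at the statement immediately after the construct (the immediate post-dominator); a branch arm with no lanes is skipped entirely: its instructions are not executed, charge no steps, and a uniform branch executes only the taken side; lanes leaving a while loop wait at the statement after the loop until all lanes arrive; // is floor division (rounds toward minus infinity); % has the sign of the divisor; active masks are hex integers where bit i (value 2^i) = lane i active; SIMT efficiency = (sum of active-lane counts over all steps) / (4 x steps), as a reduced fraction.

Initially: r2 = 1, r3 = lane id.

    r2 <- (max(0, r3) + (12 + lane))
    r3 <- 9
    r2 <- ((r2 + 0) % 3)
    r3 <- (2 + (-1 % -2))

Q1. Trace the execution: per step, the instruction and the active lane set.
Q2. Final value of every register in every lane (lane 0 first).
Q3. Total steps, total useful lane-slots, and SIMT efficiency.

step 0: r2 <- (max(0, r3) + (12 + lane)) 0xf
step 1: r3 <- 9                      0xf
step 2: r2 <- ((r2 + 0) % 3)         0xf
step 3: r3 <- (2 + (-1 % -2))        0xf

Answer: 4 steps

r2: 0,2,1,0
r3: 1,1,1,1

steps = 4; useful = 16; efficiency = 16/16 = 1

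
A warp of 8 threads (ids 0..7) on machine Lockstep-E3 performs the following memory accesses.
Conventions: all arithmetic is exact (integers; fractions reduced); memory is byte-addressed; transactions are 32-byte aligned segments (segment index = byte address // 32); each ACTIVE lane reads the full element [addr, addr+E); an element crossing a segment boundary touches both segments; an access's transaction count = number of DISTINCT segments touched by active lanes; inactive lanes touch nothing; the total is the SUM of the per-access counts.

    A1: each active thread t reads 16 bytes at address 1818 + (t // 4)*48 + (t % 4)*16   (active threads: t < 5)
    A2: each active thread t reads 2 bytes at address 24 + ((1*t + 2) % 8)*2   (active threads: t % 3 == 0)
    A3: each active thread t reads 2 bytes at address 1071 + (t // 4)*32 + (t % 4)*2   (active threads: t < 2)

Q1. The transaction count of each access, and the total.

A1: 3 transactions
A2: 2 transactions
A3: 1 transaction

Answer: 3,2,1; total 6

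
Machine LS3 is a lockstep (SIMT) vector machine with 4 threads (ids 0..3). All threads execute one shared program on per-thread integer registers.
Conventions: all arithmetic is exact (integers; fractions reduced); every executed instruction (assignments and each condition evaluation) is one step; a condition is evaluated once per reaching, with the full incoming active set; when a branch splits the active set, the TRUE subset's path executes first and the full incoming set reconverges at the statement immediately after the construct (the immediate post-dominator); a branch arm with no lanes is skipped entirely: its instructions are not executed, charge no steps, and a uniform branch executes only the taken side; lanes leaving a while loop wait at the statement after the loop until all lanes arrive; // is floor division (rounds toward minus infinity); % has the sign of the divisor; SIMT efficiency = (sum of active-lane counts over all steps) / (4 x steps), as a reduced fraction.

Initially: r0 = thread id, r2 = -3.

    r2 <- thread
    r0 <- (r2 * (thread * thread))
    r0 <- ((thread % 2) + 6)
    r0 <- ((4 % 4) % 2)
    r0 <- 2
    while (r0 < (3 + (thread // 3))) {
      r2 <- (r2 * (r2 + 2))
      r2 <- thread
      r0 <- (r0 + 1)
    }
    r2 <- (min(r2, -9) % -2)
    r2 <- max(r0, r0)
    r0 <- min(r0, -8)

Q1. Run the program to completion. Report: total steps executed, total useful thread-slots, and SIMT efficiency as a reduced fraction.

Answer: 17 steps, 56 useful, 14/17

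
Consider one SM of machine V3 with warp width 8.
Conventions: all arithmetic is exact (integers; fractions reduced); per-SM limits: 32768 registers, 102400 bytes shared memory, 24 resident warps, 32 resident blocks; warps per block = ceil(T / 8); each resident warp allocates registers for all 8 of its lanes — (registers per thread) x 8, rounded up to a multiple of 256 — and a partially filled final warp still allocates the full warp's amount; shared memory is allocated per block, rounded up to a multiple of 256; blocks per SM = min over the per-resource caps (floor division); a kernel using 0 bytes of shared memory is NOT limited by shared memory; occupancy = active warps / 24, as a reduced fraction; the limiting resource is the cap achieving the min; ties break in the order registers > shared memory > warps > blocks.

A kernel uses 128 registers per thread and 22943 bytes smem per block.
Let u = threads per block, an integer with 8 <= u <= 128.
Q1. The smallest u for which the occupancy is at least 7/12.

Answer: u = 25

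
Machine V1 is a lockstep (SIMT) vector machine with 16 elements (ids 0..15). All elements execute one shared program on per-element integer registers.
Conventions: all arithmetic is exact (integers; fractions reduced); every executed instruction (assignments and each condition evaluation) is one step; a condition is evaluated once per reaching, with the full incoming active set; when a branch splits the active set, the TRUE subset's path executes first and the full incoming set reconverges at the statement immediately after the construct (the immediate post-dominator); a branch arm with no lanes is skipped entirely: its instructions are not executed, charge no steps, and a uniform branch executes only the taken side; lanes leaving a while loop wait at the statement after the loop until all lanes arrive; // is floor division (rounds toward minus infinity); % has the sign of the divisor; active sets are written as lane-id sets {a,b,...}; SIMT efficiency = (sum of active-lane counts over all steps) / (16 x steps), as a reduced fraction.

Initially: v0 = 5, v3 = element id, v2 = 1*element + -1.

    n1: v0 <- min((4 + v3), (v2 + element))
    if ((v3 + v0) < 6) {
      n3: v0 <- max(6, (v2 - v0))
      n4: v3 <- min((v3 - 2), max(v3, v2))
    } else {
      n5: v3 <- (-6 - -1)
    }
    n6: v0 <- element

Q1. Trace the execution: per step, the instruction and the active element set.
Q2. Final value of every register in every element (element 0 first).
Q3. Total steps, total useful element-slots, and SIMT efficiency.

step 0: v0 <- min((4 + v3), (v2 + element)) {0,1,2,3,4,5,6,7,8,9,10,11,12,13,14,15}
step 1: eval ((v3 + v0) < 6)         {0,1,2,3,4,5,6,7,8,9,10,11,12,13,14,15}
step 2: v0 <- max(6, (v2 - v0))      {0,1,2}
step 3: v3 <- min((v3 - 2), max(v3, v2)) {0,1,2}
step 4: v3 <- (-6 - -1)              {3,4,5,6,7,8,9,10,11,12,13,14,15}
step 5: v0 <- element                {0,1,2,3,4,5,6,7,8,9,10,11,12,13,14,15}

Answer: 6 steps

v0: 0,1,2,3,4,5,6,7,8,9,10,11,12,13,14,15
v3: -2,-1,0,-5,-5,-5,-5,-5,-5,-5,-5,-5,-5,-5,-5,-5
v2: -1,0,1,2,3,4,5,6,7,8,9,10,11,12,13,14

steps = 6; useful = 67; efficiency = 67/96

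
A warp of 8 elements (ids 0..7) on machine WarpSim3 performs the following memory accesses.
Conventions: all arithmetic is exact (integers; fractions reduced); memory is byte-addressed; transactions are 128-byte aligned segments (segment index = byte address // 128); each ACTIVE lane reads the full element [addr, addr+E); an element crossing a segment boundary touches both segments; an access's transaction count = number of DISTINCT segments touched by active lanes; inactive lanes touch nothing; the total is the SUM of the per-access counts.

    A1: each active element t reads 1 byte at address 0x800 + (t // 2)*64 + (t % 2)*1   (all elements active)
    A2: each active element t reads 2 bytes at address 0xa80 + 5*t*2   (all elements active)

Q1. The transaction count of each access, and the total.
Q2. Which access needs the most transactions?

A1: 2 transactions
A2: 1 transaction

Answer: 2,1; total 3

Answer: A1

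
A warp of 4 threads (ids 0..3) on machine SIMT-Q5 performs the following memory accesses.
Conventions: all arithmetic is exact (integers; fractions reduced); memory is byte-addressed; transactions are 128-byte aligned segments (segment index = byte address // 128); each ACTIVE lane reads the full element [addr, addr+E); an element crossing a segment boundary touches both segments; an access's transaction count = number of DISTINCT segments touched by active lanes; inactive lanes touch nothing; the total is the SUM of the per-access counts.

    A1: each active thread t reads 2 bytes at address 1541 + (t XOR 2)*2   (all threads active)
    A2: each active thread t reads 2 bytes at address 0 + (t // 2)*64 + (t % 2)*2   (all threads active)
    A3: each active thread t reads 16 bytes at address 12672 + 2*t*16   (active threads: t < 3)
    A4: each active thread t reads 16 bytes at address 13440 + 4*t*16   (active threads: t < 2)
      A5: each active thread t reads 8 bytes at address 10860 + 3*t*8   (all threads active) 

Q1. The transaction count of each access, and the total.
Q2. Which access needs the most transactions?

A1: 1 transaction
A2: 1 transaction
A3: 1 transaction
A4: 1 transaction
A5: 2 transactions

Answer: 1,1,1,1,2; total 6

Answer: A5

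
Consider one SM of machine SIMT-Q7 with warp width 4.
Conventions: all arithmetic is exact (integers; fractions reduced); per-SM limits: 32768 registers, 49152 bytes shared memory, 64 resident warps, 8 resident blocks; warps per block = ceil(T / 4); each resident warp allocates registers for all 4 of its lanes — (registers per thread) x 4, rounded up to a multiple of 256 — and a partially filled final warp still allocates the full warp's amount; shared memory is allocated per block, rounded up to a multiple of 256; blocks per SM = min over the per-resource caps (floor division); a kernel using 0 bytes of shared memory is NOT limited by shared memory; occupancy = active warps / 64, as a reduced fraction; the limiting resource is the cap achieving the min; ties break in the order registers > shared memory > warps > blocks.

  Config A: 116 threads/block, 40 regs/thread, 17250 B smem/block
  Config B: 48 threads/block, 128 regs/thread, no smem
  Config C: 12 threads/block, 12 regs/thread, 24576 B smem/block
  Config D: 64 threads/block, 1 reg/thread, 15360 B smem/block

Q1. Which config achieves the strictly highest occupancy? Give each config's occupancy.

occupancies: A 29/32, B 15/16, C 3/32, D 3/4

Answer: B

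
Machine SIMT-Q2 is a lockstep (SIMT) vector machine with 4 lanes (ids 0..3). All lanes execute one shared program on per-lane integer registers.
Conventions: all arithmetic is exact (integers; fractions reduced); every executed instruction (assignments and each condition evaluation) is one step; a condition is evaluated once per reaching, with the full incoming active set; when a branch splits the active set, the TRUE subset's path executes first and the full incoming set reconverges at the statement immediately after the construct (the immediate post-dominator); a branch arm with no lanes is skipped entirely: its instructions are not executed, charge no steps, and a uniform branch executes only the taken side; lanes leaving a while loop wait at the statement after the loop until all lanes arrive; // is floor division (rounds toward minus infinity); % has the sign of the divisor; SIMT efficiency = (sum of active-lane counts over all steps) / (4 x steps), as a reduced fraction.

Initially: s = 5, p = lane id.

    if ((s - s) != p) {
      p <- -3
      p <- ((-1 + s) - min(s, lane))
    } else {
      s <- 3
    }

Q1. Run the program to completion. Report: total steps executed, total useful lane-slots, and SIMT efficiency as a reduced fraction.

Answer: 4 steps, 11 useful, 11/16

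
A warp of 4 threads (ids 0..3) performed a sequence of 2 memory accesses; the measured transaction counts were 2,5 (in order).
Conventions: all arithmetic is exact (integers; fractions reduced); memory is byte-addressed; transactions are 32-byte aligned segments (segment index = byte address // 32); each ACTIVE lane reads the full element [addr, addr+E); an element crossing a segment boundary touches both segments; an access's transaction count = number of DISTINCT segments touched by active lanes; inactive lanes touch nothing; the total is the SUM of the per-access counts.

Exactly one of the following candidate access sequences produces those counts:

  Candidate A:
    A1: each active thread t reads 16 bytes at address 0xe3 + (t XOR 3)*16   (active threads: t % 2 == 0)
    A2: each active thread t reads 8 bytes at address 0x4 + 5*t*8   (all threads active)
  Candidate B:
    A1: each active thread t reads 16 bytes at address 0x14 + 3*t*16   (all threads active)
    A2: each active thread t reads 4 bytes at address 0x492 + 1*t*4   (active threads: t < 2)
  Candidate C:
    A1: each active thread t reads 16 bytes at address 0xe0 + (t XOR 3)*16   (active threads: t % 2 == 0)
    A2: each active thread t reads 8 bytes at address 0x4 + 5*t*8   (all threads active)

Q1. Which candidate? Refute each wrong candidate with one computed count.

A: A1 gives 3 transactions, not 2
B: A1 gives 6 transactions, not 2
C: all counts match (2,5)

Answer: C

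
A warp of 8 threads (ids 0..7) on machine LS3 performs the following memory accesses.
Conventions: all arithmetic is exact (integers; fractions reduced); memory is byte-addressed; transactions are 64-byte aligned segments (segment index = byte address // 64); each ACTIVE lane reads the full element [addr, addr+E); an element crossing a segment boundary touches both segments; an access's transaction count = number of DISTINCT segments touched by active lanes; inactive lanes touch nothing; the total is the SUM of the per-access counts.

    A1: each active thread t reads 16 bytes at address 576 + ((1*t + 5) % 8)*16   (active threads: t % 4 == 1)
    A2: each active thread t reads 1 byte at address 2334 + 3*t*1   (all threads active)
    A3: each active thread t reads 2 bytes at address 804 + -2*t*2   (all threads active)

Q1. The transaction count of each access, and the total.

A1: 2 transactions
A2: 1 transaction
A3: 1 transaction

Answer: 2,1,1; total 4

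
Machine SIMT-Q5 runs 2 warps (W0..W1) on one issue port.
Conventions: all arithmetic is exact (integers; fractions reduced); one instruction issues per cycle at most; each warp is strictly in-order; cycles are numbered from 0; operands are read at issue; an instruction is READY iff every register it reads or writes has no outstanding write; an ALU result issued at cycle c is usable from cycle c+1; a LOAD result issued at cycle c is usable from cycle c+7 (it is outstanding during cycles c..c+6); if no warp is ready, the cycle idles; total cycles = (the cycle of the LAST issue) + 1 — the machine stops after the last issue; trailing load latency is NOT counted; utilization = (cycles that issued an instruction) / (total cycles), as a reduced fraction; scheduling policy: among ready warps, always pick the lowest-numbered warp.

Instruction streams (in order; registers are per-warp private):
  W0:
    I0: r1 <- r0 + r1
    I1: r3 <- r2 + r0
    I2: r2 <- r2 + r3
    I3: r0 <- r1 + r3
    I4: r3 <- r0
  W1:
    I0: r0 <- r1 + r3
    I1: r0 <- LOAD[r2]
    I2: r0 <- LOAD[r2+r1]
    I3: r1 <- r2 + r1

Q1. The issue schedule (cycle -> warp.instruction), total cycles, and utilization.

cycle 0: W0.I0
cycle 1: W0.I1
cycle 2: W0.I2
cycle 3: W0.I3
cycle 4: W0.I4
cycle 5: W1.I0
cycle 6: W1.I1
cycle 7: idle
cycle 8: idle
cycle 9: idle
cycle 10: idle
cycle 11: idle
cycle 12: idle
cycle 13: W1.I2
cycle 14: W1.I3

Answer: 15 cycles, utilization 3/5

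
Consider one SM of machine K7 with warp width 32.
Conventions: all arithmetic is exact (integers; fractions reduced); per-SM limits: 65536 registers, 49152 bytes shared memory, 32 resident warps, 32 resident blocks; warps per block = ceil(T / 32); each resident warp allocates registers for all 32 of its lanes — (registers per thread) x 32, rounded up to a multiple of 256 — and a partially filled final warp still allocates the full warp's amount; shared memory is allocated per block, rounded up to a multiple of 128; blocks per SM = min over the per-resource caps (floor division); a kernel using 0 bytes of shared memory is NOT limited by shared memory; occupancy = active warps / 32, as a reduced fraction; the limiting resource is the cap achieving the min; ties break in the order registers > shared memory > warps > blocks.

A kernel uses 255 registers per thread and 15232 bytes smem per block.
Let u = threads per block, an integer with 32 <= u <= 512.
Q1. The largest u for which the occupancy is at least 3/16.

Answer: u = 256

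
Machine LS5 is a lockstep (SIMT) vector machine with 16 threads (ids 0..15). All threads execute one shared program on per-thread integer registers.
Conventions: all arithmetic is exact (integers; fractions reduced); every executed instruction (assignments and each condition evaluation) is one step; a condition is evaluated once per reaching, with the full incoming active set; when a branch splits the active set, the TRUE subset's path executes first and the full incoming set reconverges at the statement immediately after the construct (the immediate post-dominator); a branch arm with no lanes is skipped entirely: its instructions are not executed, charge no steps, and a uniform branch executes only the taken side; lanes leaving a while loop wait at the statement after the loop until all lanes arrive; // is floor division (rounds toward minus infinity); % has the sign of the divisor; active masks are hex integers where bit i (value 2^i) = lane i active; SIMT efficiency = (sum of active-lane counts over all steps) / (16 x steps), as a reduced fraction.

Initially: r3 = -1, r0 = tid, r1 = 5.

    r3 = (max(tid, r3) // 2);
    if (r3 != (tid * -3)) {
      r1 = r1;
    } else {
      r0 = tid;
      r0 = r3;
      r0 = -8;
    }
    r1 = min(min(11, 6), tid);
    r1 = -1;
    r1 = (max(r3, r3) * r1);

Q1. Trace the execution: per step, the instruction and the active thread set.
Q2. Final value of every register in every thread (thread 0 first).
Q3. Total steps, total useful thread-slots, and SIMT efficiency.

step 0: r3 <- (max(tid, r3) // 2)    0xffff
step 1: eval (r3 != (tid * -3))      0xffff
step 2: r1 <- r1                     0xfffe
step 3: r0 <- tid                    0x0001
step 4: r0 <- r3                     0x0001
step 5: r0 <- -8                     0x0001
step 6: r1 <- min(min(11, 6), tid)   0xffff
step 7: r1 <- -1                     0xffff
step 8: r1 <- (max(r3, r3) * r1)     0xffff

Answer: 9 steps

r3: 0,0,1,1,2,2,3,3,4,4,5,5,6,6,7,7
r0: -8,1,2,3,4,5,6,7,8,9,10,11,12,13,14,15
r1: 0,0,-1,-1,-2,-2,-3,-3,-4,-4,-5,-5,-6,-6,-7,-7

steps = 9; useful = 98; efficiency = 98/144 = 49/72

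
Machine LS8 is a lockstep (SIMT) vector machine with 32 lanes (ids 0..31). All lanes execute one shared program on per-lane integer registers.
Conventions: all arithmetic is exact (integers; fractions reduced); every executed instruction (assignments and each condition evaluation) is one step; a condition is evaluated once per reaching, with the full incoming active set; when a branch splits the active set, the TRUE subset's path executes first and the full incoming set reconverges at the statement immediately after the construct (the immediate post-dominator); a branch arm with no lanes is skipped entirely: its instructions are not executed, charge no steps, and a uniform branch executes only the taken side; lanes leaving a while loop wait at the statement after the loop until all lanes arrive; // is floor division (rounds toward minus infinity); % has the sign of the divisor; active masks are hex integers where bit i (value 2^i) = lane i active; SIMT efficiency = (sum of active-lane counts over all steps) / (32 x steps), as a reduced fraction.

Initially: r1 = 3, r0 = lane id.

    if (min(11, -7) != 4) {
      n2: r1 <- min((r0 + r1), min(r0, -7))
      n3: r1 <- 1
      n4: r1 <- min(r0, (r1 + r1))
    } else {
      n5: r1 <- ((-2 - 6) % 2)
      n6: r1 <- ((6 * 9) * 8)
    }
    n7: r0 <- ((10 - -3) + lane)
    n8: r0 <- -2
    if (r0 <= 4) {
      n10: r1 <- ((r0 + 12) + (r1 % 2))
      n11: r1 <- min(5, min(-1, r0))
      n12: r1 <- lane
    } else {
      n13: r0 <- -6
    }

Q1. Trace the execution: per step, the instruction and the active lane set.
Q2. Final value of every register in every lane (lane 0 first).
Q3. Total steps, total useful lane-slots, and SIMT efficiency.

step 0: eval (min(11, -7) != 4)      0xffffffff
step 1: r1 <- min((r0 + r1), min(r0, -7)) 0xffffffff
step 2: r1 <- 1                      0xffffffff
step 3: r1 <- min(r0, (r1 + r1))     0xffffffff
step 4: r0 <- ((10 - -3) + lane)     0xffffffff
step 5: r0 <- -2                     0xffffffff
step 6: eval (r0 <= 4)               0xffffffff
step 7: r1 <- ((r0 + 12) + (r1 % 2)) 0xffffffff
step 8: r1 <- min(5, min(-1, r0))    0xffffffff
step 9: r1 <- lane                   0xffffffff

Answer: 10 steps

r1: 0,1,2,3,4,5,6,7,8,9,10,11,12,13,14,15,16,17,18,19,20,21,22,23,24,25,26,27,28,29,30,31
r0: -2,-2,-2,-2,-2,-2,-2,-2,-2,-2,-2,-2,-2,-2,-2,-2,-2,-2,-2,-2,-2,-2,-2,-2,-2,-2,-2,-2,-2,-2,-2,-2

steps = 10; useful = 320; efficiency = 320/320 = 1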